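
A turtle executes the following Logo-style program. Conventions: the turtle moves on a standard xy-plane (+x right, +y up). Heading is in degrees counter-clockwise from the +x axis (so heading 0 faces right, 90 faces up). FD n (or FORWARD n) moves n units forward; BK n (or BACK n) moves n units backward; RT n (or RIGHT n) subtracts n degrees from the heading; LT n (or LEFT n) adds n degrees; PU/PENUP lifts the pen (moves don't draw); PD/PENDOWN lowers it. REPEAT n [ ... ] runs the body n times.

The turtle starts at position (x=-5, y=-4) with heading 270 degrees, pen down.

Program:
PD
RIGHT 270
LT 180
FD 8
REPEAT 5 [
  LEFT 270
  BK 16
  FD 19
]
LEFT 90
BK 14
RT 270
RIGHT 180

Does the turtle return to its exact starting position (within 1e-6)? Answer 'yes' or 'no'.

Answer: no

Derivation:
Executing turtle program step by step:
Start: pos=(-5,-4), heading=270, pen down
PD: pen down
RT 270: heading 270 -> 0
LT 180: heading 0 -> 180
FD 8: (-5,-4) -> (-13,-4) [heading=180, draw]
REPEAT 5 [
  -- iteration 1/5 --
  LT 270: heading 180 -> 90
  BK 16: (-13,-4) -> (-13,-20) [heading=90, draw]
  FD 19: (-13,-20) -> (-13,-1) [heading=90, draw]
  -- iteration 2/5 --
  LT 270: heading 90 -> 0
  BK 16: (-13,-1) -> (-29,-1) [heading=0, draw]
  FD 19: (-29,-1) -> (-10,-1) [heading=0, draw]
  -- iteration 3/5 --
  LT 270: heading 0 -> 270
  BK 16: (-10,-1) -> (-10,15) [heading=270, draw]
  FD 19: (-10,15) -> (-10,-4) [heading=270, draw]
  -- iteration 4/5 --
  LT 270: heading 270 -> 180
  BK 16: (-10,-4) -> (6,-4) [heading=180, draw]
  FD 19: (6,-4) -> (-13,-4) [heading=180, draw]
  -- iteration 5/5 --
  LT 270: heading 180 -> 90
  BK 16: (-13,-4) -> (-13,-20) [heading=90, draw]
  FD 19: (-13,-20) -> (-13,-1) [heading=90, draw]
]
LT 90: heading 90 -> 180
BK 14: (-13,-1) -> (1,-1) [heading=180, draw]
RT 270: heading 180 -> 270
RT 180: heading 270 -> 90
Final: pos=(1,-1), heading=90, 12 segment(s) drawn

Start position: (-5, -4)
Final position: (1, -1)
Distance = 6.708; >= 1e-6 -> NOT closed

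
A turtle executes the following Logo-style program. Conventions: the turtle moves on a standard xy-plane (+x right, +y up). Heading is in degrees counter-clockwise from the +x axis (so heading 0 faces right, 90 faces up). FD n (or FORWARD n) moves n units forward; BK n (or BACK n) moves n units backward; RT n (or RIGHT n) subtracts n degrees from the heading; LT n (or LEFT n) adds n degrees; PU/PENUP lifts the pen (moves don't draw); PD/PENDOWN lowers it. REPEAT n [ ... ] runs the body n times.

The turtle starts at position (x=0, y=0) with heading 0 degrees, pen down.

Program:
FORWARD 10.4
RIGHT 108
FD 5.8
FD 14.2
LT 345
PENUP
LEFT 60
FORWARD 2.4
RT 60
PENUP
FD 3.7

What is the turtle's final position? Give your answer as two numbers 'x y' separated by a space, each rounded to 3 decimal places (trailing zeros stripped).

Answer: 3.294 -24.263

Derivation:
Executing turtle program step by step:
Start: pos=(0,0), heading=0, pen down
FD 10.4: (0,0) -> (10.4,0) [heading=0, draw]
RT 108: heading 0 -> 252
FD 5.8: (10.4,0) -> (8.608,-5.516) [heading=252, draw]
FD 14.2: (8.608,-5.516) -> (4.22,-19.021) [heading=252, draw]
LT 345: heading 252 -> 237
PU: pen up
LT 60: heading 237 -> 297
FD 2.4: (4.22,-19.021) -> (5.309,-21.16) [heading=297, move]
RT 60: heading 297 -> 237
PU: pen up
FD 3.7: (5.309,-21.16) -> (3.294,-24.263) [heading=237, move]
Final: pos=(3.294,-24.263), heading=237, 3 segment(s) drawn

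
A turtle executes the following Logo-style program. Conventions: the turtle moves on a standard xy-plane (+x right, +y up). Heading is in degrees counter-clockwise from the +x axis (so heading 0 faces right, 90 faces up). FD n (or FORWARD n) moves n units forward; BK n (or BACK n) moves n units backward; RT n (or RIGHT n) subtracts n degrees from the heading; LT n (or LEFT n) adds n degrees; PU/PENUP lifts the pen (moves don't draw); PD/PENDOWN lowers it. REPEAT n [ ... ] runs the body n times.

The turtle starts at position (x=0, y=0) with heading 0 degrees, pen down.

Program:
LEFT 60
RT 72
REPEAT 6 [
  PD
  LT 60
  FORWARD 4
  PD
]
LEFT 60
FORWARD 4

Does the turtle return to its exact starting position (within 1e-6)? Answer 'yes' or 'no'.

Executing turtle program step by step:
Start: pos=(0,0), heading=0, pen down
LT 60: heading 0 -> 60
RT 72: heading 60 -> 348
REPEAT 6 [
  -- iteration 1/6 --
  PD: pen down
  LT 60: heading 348 -> 48
  FD 4: (0,0) -> (2.677,2.973) [heading=48, draw]
  PD: pen down
  -- iteration 2/6 --
  PD: pen down
  LT 60: heading 48 -> 108
  FD 4: (2.677,2.973) -> (1.44,6.777) [heading=108, draw]
  PD: pen down
  -- iteration 3/6 --
  PD: pen down
  LT 60: heading 108 -> 168
  FD 4: (1.44,6.777) -> (-2.472,7.608) [heading=168, draw]
  PD: pen down
  -- iteration 4/6 --
  PD: pen down
  LT 60: heading 168 -> 228
  FD 4: (-2.472,7.608) -> (-5.149,4.636) [heading=228, draw]
  PD: pen down
  -- iteration 5/6 --
  PD: pen down
  LT 60: heading 228 -> 288
  FD 4: (-5.149,4.636) -> (-3.913,0.832) [heading=288, draw]
  PD: pen down
  -- iteration 6/6 --
  PD: pen down
  LT 60: heading 288 -> 348
  FD 4: (-3.913,0.832) -> (0,0) [heading=348, draw]
  PD: pen down
]
LT 60: heading 348 -> 48
FD 4: (0,0) -> (2.677,2.973) [heading=48, draw]
Final: pos=(2.677,2.973), heading=48, 7 segment(s) drawn

Start position: (0, 0)
Final position: (2.677, 2.973)
Distance = 4; >= 1e-6 -> NOT closed

Answer: no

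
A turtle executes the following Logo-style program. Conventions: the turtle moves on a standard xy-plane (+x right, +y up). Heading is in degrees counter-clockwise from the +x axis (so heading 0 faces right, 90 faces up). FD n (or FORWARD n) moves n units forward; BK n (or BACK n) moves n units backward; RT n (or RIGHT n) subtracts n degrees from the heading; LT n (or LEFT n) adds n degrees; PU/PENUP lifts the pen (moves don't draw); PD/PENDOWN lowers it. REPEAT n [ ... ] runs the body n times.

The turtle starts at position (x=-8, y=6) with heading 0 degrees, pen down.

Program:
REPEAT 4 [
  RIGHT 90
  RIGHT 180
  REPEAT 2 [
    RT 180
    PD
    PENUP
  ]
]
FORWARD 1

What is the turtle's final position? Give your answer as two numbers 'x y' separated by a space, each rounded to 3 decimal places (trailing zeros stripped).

Answer: -7 6

Derivation:
Executing turtle program step by step:
Start: pos=(-8,6), heading=0, pen down
REPEAT 4 [
  -- iteration 1/4 --
  RT 90: heading 0 -> 270
  RT 180: heading 270 -> 90
  REPEAT 2 [
    -- iteration 1/2 --
    RT 180: heading 90 -> 270
    PD: pen down
    PU: pen up
    -- iteration 2/2 --
    RT 180: heading 270 -> 90
    PD: pen down
    PU: pen up
  ]
  -- iteration 2/4 --
  RT 90: heading 90 -> 0
  RT 180: heading 0 -> 180
  REPEAT 2 [
    -- iteration 1/2 --
    RT 180: heading 180 -> 0
    PD: pen down
    PU: pen up
    -- iteration 2/2 --
    RT 180: heading 0 -> 180
    PD: pen down
    PU: pen up
  ]
  -- iteration 3/4 --
  RT 90: heading 180 -> 90
  RT 180: heading 90 -> 270
  REPEAT 2 [
    -- iteration 1/2 --
    RT 180: heading 270 -> 90
    PD: pen down
    PU: pen up
    -- iteration 2/2 --
    RT 180: heading 90 -> 270
    PD: pen down
    PU: pen up
  ]
  -- iteration 4/4 --
  RT 90: heading 270 -> 180
  RT 180: heading 180 -> 0
  REPEAT 2 [
    -- iteration 1/2 --
    RT 180: heading 0 -> 180
    PD: pen down
    PU: pen up
    -- iteration 2/2 --
    RT 180: heading 180 -> 0
    PD: pen down
    PU: pen up
  ]
]
FD 1: (-8,6) -> (-7,6) [heading=0, move]
Final: pos=(-7,6), heading=0, 0 segment(s) drawn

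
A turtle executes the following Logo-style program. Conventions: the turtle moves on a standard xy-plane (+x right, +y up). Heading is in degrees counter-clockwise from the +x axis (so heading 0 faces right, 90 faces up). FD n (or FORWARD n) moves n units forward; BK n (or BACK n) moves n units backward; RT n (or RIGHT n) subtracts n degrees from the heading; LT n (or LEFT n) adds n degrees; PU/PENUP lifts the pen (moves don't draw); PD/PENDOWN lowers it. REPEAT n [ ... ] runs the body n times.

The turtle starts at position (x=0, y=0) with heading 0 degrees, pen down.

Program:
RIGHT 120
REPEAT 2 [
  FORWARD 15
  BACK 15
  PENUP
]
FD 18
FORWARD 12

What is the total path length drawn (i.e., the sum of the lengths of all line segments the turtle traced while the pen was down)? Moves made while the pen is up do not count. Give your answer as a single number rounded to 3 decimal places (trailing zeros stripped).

Answer: 30

Derivation:
Executing turtle program step by step:
Start: pos=(0,0), heading=0, pen down
RT 120: heading 0 -> 240
REPEAT 2 [
  -- iteration 1/2 --
  FD 15: (0,0) -> (-7.5,-12.99) [heading=240, draw]
  BK 15: (-7.5,-12.99) -> (0,0) [heading=240, draw]
  PU: pen up
  -- iteration 2/2 --
  FD 15: (0,0) -> (-7.5,-12.99) [heading=240, move]
  BK 15: (-7.5,-12.99) -> (0,0) [heading=240, move]
  PU: pen up
]
FD 18: (0,0) -> (-9,-15.588) [heading=240, move]
FD 12: (-9,-15.588) -> (-15,-25.981) [heading=240, move]
Final: pos=(-15,-25.981), heading=240, 2 segment(s) drawn

Segment lengths:
  seg 1: (0,0) -> (-7.5,-12.99), length = 15
  seg 2: (-7.5,-12.99) -> (0,0), length = 15
Total = 30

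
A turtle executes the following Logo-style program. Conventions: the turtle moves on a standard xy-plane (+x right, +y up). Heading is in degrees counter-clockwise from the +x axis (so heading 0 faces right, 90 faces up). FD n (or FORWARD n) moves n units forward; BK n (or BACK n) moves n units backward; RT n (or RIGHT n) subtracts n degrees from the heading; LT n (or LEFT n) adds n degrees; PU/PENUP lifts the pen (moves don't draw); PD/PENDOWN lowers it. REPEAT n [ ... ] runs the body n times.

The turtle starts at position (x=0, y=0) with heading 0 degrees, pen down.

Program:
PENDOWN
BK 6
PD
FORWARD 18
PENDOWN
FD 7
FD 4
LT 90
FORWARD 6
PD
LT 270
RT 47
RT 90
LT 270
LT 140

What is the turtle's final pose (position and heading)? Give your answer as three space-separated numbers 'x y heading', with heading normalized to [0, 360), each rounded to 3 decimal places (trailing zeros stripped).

Executing turtle program step by step:
Start: pos=(0,0), heading=0, pen down
PD: pen down
BK 6: (0,0) -> (-6,0) [heading=0, draw]
PD: pen down
FD 18: (-6,0) -> (12,0) [heading=0, draw]
PD: pen down
FD 7: (12,0) -> (19,0) [heading=0, draw]
FD 4: (19,0) -> (23,0) [heading=0, draw]
LT 90: heading 0 -> 90
FD 6: (23,0) -> (23,6) [heading=90, draw]
PD: pen down
LT 270: heading 90 -> 0
RT 47: heading 0 -> 313
RT 90: heading 313 -> 223
LT 270: heading 223 -> 133
LT 140: heading 133 -> 273
Final: pos=(23,6), heading=273, 5 segment(s) drawn

Answer: 23 6 273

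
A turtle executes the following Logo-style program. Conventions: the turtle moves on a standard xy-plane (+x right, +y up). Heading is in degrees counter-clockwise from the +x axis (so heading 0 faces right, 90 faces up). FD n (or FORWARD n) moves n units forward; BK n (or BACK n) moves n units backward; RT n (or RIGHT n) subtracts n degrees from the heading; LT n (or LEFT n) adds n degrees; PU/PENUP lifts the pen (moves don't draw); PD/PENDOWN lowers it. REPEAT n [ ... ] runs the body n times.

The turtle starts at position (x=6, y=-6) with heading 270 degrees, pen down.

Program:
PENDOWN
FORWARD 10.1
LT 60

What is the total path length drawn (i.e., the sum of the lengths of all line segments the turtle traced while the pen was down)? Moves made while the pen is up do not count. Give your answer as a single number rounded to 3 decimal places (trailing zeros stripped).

Answer: 10.1

Derivation:
Executing turtle program step by step:
Start: pos=(6,-6), heading=270, pen down
PD: pen down
FD 10.1: (6,-6) -> (6,-16.1) [heading=270, draw]
LT 60: heading 270 -> 330
Final: pos=(6,-16.1), heading=330, 1 segment(s) drawn

Segment lengths:
  seg 1: (6,-6) -> (6,-16.1), length = 10.1
Total = 10.1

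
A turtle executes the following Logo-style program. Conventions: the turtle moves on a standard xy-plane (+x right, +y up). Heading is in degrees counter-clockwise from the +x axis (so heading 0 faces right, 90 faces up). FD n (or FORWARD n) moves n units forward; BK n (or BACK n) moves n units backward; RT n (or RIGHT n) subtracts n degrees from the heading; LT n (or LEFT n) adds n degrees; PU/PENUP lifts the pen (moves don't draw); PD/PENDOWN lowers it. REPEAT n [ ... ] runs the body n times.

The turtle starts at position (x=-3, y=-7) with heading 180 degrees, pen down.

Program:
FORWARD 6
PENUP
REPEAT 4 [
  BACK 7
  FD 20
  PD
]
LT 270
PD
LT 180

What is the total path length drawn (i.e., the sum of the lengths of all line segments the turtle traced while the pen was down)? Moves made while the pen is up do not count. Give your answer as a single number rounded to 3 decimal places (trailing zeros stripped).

Answer: 87

Derivation:
Executing turtle program step by step:
Start: pos=(-3,-7), heading=180, pen down
FD 6: (-3,-7) -> (-9,-7) [heading=180, draw]
PU: pen up
REPEAT 4 [
  -- iteration 1/4 --
  BK 7: (-9,-7) -> (-2,-7) [heading=180, move]
  FD 20: (-2,-7) -> (-22,-7) [heading=180, move]
  PD: pen down
  -- iteration 2/4 --
  BK 7: (-22,-7) -> (-15,-7) [heading=180, draw]
  FD 20: (-15,-7) -> (-35,-7) [heading=180, draw]
  PD: pen down
  -- iteration 3/4 --
  BK 7: (-35,-7) -> (-28,-7) [heading=180, draw]
  FD 20: (-28,-7) -> (-48,-7) [heading=180, draw]
  PD: pen down
  -- iteration 4/4 --
  BK 7: (-48,-7) -> (-41,-7) [heading=180, draw]
  FD 20: (-41,-7) -> (-61,-7) [heading=180, draw]
  PD: pen down
]
LT 270: heading 180 -> 90
PD: pen down
LT 180: heading 90 -> 270
Final: pos=(-61,-7), heading=270, 7 segment(s) drawn

Segment lengths:
  seg 1: (-3,-7) -> (-9,-7), length = 6
  seg 2: (-22,-7) -> (-15,-7), length = 7
  seg 3: (-15,-7) -> (-35,-7), length = 20
  seg 4: (-35,-7) -> (-28,-7), length = 7
  seg 5: (-28,-7) -> (-48,-7), length = 20
  seg 6: (-48,-7) -> (-41,-7), length = 7
  seg 7: (-41,-7) -> (-61,-7), length = 20
Total = 87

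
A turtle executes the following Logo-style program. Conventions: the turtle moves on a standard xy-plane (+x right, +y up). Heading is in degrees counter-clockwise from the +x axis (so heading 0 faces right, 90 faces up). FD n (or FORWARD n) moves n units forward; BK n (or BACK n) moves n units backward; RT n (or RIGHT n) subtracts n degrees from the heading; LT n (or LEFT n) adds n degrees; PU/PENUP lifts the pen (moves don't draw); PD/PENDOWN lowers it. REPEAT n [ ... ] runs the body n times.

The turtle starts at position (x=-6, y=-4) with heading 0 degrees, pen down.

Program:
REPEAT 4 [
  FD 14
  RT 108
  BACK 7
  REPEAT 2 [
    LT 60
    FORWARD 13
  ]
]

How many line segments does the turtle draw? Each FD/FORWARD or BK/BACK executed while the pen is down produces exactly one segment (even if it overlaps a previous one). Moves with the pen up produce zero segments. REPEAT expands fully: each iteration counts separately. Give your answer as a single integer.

Executing turtle program step by step:
Start: pos=(-6,-4), heading=0, pen down
REPEAT 4 [
  -- iteration 1/4 --
  FD 14: (-6,-4) -> (8,-4) [heading=0, draw]
  RT 108: heading 0 -> 252
  BK 7: (8,-4) -> (10.163,2.657) [heading=252, draw]
  REPEAT 2 [
    -- iteration 1/2 --
    LT 60: heading 252 -> 312
    FD 13: (10.163,2.657) -> (18.862,-7.003) [heading=312, draw]
    -- iteration 2/2 --
    LT 60: heading 312 -> 12
    FD 13: (18.862,-7.003) -> (31.578,-4.301) [heading=12, draw]
  ]
  -- iteration 2/4 --
  FD 14: (31.578,-4.301) -> (45.272,-1.39) [heading=12, draw]
  RT 108: heading 12 -> 264
  BK 7: (45.272,-1.39) -> (46.004,5.572) [heading=264, draw]
  REPEAT 2 [
    -- iteration 1/2 --
    LT 60: heading 264 -> 324
    FD 13: (46.004,5.572) -> (56.521,-2.069) [heading=324, draw]
    -- iteration 2/2 --
    LT 60: heading 324 -> 24
    FD 13: (56.521,-2.069) -> (68.397,3.218) [heading=24, draw]
  ]
  -- iteration 3/4 --
  FD 14: (68.397,3.218) -> (81.186,8.912) [heading=24, draw]
  RT 108: heading 24 -> 276
  BK 7: (81.186,8.912) -> (80.455,15.874) [heading=276, draw]
  REPEAT 2 [
    -- iteration 1/2 --
    LT 60: heading 276 -> 336
    FD 13: (80.455,15.874) -> (92.331,10.587) [heading=336, draw]
    -- iteration 2/2 --
    LT 60: heading 336 -> 36
    FD 13: (92.331,10.587) -> (102.848,18.228) [heading=36, draw]
  ]
  -- iteration 4/4 --
  FD 14: (102.848,18.228) -> (114.174,26.457) [heading=36, draw]
  RT 108: heading 36 -> 288
  BK 7: (114.174,26.457) -> (112.011,33.114) [heading=288, draw]
  REPEAT 2 [
    -- iteration 1/2 --
    LT 60: heading 288 -> 348
    FD 13: (112.011,33.114) -> (124.727,30.411) [heading=348, draw]
    -- iteration 2/2 --
    LT 60: heading 348 -> 48
    FD 13: (124.727,30.411) -> (133.426,40.072) [heading=48, draw]
  ]
]
Final: pos=(133.426,40.072), heading=48, 16 segment(s) drawn
Segments drawn: 16

Answer: 16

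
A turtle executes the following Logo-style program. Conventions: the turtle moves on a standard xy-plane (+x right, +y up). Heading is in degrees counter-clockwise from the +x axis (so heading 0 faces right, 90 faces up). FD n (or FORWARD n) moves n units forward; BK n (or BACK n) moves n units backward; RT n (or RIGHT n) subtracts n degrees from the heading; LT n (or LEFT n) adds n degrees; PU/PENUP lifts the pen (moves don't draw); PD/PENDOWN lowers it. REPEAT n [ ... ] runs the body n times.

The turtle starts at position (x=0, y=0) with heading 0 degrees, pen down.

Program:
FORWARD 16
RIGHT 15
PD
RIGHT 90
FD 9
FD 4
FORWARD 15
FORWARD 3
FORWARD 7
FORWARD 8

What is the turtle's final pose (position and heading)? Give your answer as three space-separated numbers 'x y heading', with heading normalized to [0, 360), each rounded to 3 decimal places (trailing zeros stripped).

Answer: 4.094 -44.433 255

Derivation:
Executing turtle program step by step:
Start: pos=(0,0), heading=0, pen down
FD 16: (0,0) -> (16,0) [heading=0, draw]
RT 15: heading 0 -> 345
PD: pen down
RT 90: heading 345 -> 255
FD 9: (16,0) -> (13.671,-8.693) [heading=255, draw]
FD 4: (13.671,-8.693) -> (12.635,-12.557) [heading=255, draw]
FD 15: (12.635,-12.557) -> (8.753,-27.046) [heading=255, draw]
FD 3: (8.753,-27.046) -> (7.977,-29.944) [heading=255, draw]
FD 7: (7.977,-29.944) -> (6.165,-36.705) [heading=255, draw]
FD 8: (6.165,-36.705) -> (4.094,-44.433) [heading=255, draw]
Final: pos=(4.094,-44.433), heading=255, 7 segment(s) drawn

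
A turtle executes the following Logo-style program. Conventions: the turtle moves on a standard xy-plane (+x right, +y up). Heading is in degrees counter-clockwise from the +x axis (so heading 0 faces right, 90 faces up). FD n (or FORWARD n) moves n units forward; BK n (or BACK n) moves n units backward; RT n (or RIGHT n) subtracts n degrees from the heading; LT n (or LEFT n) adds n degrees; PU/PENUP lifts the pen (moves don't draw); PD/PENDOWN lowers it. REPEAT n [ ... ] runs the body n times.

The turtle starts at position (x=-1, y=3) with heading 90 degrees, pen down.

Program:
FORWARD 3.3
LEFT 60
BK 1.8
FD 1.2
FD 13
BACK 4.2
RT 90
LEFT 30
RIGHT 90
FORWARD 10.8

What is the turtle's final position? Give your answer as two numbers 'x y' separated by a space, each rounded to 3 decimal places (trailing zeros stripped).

Answer: 2.699 10.4

Derivation:
Executing turtle program step by step:
Start: pos=(-1,3), heading=90, pen down
FD 3.3: (-1,3) -> (-1,6.3) [heading=90, draw]
LT 60: heading 90 -> 150
BK 1.8: (-1,6.3) -> (0.559,5.4) [heading=150, draw]
FD 1.2: (0.559,5.4) -> (-0.48,6) [heading=150, draw]
FD 13: (-0.48,6) -> (-11.739,12.5) [heading=150, draw]
BK 4.2: (-11.739,12.5) -> (-8.101,10.4) [heading=150, draw]
RT 90: heading 150 -> 60
LT 30: heading 60 -> 90
RT 90: heading 90 -> 0
FD 10.8: (-8.101,10.4) -> (2.699,10.4) [heading=0, draw]
Final: pos=(2.699,10.4), heading=0, 6 segment(s) drawn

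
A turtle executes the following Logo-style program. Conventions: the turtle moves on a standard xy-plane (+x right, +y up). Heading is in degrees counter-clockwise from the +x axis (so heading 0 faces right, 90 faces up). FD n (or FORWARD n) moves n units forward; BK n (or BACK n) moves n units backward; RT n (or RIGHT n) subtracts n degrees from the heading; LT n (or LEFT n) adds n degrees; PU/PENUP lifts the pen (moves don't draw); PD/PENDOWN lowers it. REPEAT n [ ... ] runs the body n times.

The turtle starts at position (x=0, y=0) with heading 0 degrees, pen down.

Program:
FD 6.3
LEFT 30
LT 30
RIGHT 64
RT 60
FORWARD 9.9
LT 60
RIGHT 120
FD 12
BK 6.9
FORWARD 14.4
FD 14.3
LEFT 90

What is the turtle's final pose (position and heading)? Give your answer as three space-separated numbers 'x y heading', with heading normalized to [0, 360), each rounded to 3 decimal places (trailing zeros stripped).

Answer: -8.261 -36.92 326

Derivation:
Executing turtle program step by step:
Start: pos=(0,0), heading=0, pen down
FD 6.3: (0,0) -> (6.3,0) [heading=0, draw]
LT 30: heading 0 -> 30
LT 30: heading 30 -> 60
RT 64: heading 60 -> 356
RT 60: heading 356 -> 296
FD 9.9: (6.3,0) -> (10.64,-8.898) [heading=296, draw]
LT 60: heading 296 -> 356
RT 120: heading 356 -> 236
FD 12: (10.64,-8.898) -> (3.93,-18.847) [heading=236, draw]
BK 6.9: (3.93,-18.847) -> (7.788,-13.126) [heading=236, draw]
FD 14.4: (7.788,-13.126) -> (-0.264,-25.064) [heading=236, draw]
FD 14.3: (-0.264,-25.064) -> (-8.261,-36.92) [heading=236, draw]
LT 90: heading 236 -> 326
Final: pos=(-8.261,-36.92), heading=326, 6 segment(s) drawn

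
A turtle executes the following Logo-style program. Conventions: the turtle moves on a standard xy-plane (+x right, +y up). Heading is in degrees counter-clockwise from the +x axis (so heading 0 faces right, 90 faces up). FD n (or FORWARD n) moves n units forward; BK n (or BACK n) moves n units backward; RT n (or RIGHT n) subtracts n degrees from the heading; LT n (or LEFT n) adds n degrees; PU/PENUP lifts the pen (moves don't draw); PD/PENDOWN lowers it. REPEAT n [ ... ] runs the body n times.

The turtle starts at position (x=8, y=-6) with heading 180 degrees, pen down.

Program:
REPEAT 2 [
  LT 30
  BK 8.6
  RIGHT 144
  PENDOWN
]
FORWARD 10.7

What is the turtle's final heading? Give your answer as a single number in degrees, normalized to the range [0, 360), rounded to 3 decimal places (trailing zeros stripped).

Answer: 312

Derivation:
Executing turtle program step by step:
Start: pos=(8,-6), heading=180, pen down
REPEAT 2 [
  -- iteration 1/2 --
  LT 30: heading 180 -> 210
  BK 8.6: (8,-6) -> (15.448,-1.7) [heading=210, draw]
  RT 144: heading 210 -> 66
  PD: pen down
  -- iteration 2/2 --
  LT 30: heading 66 -> 96
  BK 8.6: (15.448,-1.7) -> (16.347,-10.253) [heading=96, draw]
  RT 144: heading 96 -> 312
  PD: pen down
]
FD 10.7: (16.347,-10.253) -> (23.506,-18.205) [heading=312, draw]
Final: pos=(23.506,-18.205), heading=312, 3 segment(s) drawn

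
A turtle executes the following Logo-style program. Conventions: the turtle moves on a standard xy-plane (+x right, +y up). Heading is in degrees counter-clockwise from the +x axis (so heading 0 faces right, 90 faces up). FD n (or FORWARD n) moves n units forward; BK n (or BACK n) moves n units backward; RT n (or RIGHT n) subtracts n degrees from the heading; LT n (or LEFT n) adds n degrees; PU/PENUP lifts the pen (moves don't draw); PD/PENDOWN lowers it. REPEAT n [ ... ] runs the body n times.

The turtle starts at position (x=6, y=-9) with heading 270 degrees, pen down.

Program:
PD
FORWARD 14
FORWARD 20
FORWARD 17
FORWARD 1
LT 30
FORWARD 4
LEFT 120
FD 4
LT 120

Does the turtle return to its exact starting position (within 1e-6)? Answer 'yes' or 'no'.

Answer: no

Derivation:
Executing turtle program step by step:
Start: pos=(6,-9), heading=270, pen down
PD: pen down
FD 14: (6,-9) -> (6,-23) [heading=270, draw]
FD 20: (6,-23) -> (6,-43) [heading=270, draw]
FD 17: (6,-43) -> (6,-60) [heading=270, draw]
FD 1: (6,-60) -> (6,-61) [heading=270, draw]
LT 30: heading 270 -> 300
FD 4: (6,-61) -> (8,-64.464) [heading=300, draw]
LT 120: heading 300 -> 60
FD 4: (8,-64.464) -> (10,-61) [heading=60, draw]
LT 120: heading 60 -> 180
Final: pos=(10,-61), heading=180, 6 segment(s) drawn

Start position: (6, -9)
Final position: (10, -61)
Distance = 52.154; >= 1e-6 -> NOT closed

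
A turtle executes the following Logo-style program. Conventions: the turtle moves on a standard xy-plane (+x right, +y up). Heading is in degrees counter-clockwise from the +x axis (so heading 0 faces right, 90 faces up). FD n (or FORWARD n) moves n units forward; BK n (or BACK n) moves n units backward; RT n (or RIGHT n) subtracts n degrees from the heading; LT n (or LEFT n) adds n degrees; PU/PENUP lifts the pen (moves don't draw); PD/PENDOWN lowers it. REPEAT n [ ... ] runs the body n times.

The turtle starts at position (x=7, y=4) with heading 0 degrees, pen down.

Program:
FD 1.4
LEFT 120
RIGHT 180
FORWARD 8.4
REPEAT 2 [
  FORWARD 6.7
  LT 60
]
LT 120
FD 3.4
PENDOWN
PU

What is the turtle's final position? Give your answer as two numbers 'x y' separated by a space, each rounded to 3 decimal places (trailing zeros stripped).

Answer: 19.25 -9.077

Derivation:
Executing turtle program step by step:
Start: pos=(7,4), heading=0, pen down
FD 1.4: (7,4) -> (8.4,4) [heading=0, draw]
LT 120: heading 0 -> 120
RT 180: heading 120 -> 300
FD 8.4: (8.4,4) -> (12.6,-3.275) [heading=300, draw]
REPEAT 2 [
  -- iteration 1/2 --
  FD 6.7: (12.6,-3.275) -> (15.95,-9.077) [heading=300, draw]
  LT 60: heading 300 -> 0
  -- iteration 2/2 --
  FD 6.7: (15.95,-9.077) -> (22.65,-9.077) [heading=0, draw]
  LT 60: heading 0 -> 60
]
LT 120: heading 60 -> 180
FD 3.4: (22.65,-9.077) -> (19.25,-9.077) [heading=180, draw]
PD: pen down
PU: pen up
Final: pos=(19.25,-9.077), heading=180, 5 segment(s) drawn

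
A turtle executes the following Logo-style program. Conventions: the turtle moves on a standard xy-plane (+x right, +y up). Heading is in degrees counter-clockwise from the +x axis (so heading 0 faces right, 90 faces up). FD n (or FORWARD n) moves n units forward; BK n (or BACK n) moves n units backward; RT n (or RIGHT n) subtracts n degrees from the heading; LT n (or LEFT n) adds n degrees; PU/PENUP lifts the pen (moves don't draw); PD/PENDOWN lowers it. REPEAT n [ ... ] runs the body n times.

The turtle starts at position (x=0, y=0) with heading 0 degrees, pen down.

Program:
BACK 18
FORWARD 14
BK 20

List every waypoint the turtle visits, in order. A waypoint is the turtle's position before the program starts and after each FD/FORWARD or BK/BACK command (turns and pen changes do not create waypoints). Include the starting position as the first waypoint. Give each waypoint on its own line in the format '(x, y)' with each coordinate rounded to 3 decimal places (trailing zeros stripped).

Executing turtle program step by step:
Start: pos=(0,0), heading=0, pen down
BK 18: (0,0) -> (-18,0) [heading=0, draw]
FD 14: (-18,0) -> (-4,0) [heading=0, draw]
BK 20: (-4,0) -> (-24,0) [heading=0, draw]
Final: pos=(-24,0), heading=0, 3 segment(s) drawn
Waypoints (4 total):
(0, 0)
(-18, 0)
(-4, 0)
(-24, 0)

Answer: (0, 0)
(-18, 0)
(-4, 0)
(-24, 0)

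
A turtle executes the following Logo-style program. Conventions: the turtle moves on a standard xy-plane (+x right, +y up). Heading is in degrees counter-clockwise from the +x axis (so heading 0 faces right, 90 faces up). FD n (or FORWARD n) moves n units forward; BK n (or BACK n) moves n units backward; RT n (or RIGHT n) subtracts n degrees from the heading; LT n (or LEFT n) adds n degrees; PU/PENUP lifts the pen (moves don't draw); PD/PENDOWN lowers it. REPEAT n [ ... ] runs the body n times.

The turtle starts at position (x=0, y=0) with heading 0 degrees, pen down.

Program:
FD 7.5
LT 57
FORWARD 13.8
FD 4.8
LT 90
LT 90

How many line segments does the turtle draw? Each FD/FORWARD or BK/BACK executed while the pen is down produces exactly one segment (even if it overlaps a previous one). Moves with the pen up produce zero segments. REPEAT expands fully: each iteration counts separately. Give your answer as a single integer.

Answer: 3

Derivation:
Executing turtle program step by step:
Start: pos=(0,0), heading=0, pen down
FD 7.5: (0,0) -> (7.5,0) [heading=0, draw]
LT 57: heading 0 -> 57
FD 13.8: (7.5,0) -> (15.016,11.574) [heading=57, draw]
FD 4.8: (15.016,11.574) -> (17.63,15.599) [heading=57, draw]
LT 90: heading 57 -> 147
LT 90: heading 147 -> 237
Final: pos=(17.63,15.599), heading=237, 3 segment(s) drawn
Segments drawn: 3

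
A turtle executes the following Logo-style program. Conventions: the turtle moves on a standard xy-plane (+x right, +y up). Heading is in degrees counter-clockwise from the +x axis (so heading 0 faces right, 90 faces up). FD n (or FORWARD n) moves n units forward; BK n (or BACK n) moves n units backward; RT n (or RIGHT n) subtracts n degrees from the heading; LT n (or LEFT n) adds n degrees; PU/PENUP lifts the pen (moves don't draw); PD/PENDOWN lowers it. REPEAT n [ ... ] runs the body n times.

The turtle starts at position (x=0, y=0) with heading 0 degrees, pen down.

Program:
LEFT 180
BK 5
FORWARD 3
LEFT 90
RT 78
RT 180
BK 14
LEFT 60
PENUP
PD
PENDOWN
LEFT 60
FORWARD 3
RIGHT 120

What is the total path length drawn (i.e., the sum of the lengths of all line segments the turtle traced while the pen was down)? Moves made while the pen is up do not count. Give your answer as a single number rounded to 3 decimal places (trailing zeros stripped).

Executing turtle program step by step:
Start: pos=(0,0), heading=0, pen down
LT 180: heading 0 -> 180
BK 5: (0,0) -> (5,0) [heading=180, draw]
FD 3: (5,0) -> (2,0) [heading=180, draw]
LT 90: heading 180 -> 270
RT 78: heading 270 -> 192
RT 180: heading 192 -> 12
BK 14: (2,0) -> (-11.694,-2.911) [heading=12, draw]
LT 60: heading 12 -> 72
PU: pen up
PD: pen down
PD: pen down
LT 60: heading 72 -> 132
FD 3: (-11.694,-2.911) -> (-13.701,-0.681) [heading=132, draw]
RT 120: heading 132 -> 12
Final: pos=(-13.701,-0.681), heading=12, 4 segment(s) drawn

Segment lengths:
  seg 1: (0,0) -> (5,0), length = 5
  seg 2: (5,0) -> (2,0), length = 3
  seg 3: (2,0) -> (-11.694,-2.911), length = 14
  seg 4: (-11.694,-2.911) -> (-13.701,-0.681), length = 3
Total = 25

Answer: 25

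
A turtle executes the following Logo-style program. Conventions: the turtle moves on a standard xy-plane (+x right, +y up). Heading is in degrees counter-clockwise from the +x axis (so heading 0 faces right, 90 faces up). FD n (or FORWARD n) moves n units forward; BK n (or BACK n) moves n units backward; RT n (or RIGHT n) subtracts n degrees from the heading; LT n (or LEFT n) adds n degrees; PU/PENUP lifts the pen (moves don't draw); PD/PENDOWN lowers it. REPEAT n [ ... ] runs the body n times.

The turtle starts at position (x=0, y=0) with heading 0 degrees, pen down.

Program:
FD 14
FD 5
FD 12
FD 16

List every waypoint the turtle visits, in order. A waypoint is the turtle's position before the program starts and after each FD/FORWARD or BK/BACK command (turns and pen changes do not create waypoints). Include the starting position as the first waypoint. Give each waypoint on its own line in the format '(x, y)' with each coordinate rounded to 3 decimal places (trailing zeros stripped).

Executing turtle program step by step:
Start: pos=(0,0), heading=0, pen down
FD 14: (0,0) -> (14,0) [heading=0, draw]
FD 5: (14,0) -> (19,0) [heading=0, draw]
FD 12: (19,0) -> (31,0) [heading=0, draw]
FD 16: (31,0) -> (47,0) [heading=0, draw]
Final: pos=(47,0), heading=0, 4 segment(s) drawn
Waypoints (5 total):
(0, 0)
(14, 0)
(19, 0)
(31, 0)
(47, 0)

Answer: (0, 0)
(14, 0)
(19, 0)
(31, 0)
(47, 0)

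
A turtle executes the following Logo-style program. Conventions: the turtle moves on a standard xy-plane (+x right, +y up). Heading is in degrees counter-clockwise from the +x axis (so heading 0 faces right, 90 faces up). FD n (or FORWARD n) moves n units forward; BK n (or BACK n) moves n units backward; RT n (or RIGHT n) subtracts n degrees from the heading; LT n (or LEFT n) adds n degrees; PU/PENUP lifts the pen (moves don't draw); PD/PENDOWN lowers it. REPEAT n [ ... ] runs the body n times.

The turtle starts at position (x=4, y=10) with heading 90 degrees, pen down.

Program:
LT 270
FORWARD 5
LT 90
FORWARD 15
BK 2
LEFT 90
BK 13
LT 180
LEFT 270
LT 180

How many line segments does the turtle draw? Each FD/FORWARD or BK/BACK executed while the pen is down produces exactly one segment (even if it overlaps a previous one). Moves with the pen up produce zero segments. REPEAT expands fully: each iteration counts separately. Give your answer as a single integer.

Answer: 4

Derivation:
Executing turtle program step by step:
Start: pos=(4,10), heading=90, pen down
LT 270: heading 90 -> 0
FD 5: (4,10) -> (9,10) [heading=0, draw]
LT 90: heading 0 -> 90
FD 15: (9,10) -> (9,25) [heading=90, draw]
BK 2: (9,25) -> (9,23) [heading=90, draw]
LT 90: heading 90 -> 180
BK 13: (9,23) -> (22,23) [heading=180, draw]
LT 180: heading 180 -> 0
LT 270: heading 0 -> 270
LT 180: heading 270 -> 90
Final: pos=(22,23), heading=90, 4 segment(s) drawn
Segments drawn: 4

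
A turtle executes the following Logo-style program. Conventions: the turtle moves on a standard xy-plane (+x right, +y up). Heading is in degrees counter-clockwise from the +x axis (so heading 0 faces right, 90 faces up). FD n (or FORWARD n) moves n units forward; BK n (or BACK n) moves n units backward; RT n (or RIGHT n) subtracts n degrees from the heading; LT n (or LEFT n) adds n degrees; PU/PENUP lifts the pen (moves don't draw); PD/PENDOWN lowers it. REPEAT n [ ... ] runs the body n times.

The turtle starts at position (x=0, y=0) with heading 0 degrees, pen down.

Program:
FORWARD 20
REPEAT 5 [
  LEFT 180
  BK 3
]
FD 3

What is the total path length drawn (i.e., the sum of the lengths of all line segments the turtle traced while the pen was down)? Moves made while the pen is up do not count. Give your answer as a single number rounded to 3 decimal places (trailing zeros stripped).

Answer: 38

Derivation:
Executing turtle program step by step:
Start: pos=(0,0), heading=0, pen down
FD 20: (0,0) -> (20,0) [heading=0, draw]
REPEAT 5 [
  -- iteration 1/5 --
  LT 180: heading 0 -> 180
  BK 3: (20,0) -> (23,0) [heading=180, draw]
  -- iteration 2/5 --
  LT 180: heading 180 -> 0
  BK 3: (23,0) -> (20,0) [heading=0, draw]
  -- iteration 3/5 --
  LT 180: heading 0 -> 180
  BK 3: (20,0) -> (23,0) [heading=180, draw]
  -- iteration 4/5 --
  LT 180: heading 180 -> 0
  BK 3: (23,0) -> (20,0) [heading=0, draw]
  -- iteration 5/5 --
  LT 180: heading 0 -> 180
  BK 3: (20,0) -> (23,0) [heading=180, draw]
]
FD 3: (23,0) -> (20,0) [heading=180, draw]
Final: pos=(20,0), heading=180, 7 segment(s) drawn

Segment lengths:
  seg 1: (0,0) -> (20,0), length = 20
  seg 2: (20,0) -> (23,0), length = 3
  seg 3: (23,0) -> (20,0), length = 3
  seg 4: (20,0) -> (23,0), length = 3
  seg 5: (23,0) -> (20,0), length = 3
  seg 6: (20,0) -> (23,0), length = 3
  seg 7: (23,0) -> (20,0), length = 3
Total = 38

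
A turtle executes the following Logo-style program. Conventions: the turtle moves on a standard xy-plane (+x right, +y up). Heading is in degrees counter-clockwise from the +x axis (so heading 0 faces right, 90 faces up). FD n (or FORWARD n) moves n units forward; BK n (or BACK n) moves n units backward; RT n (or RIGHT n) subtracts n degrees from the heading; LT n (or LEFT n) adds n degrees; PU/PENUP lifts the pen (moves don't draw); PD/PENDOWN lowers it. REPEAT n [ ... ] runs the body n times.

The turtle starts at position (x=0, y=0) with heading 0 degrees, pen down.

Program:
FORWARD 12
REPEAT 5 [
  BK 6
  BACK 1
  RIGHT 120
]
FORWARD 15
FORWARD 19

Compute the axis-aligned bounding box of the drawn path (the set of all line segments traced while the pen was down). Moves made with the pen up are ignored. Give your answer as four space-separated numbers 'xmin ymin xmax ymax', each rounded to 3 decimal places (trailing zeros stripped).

Executing turtle program step by step:
Start: pos=(0,0), heading=0, pen down
FD 12: (0,0) -> (12,0) [heading=0, draw]
REPEAT 5 [
  -- iteration 1/5 --
  BK 6: (12,0) -> (6,0) [heading=0, draw]
  BK 1: (6,0) -> (5,0) [heading=0, draw]
  RT 120: heading 0 -> 240
  -- iteration 2/5 --
  BK 6: (5,0) -> (8,5.196) [heading=240, draw]
  BK 1: (8,5.196) -> (8.5,6.062) [heading=240, draw]
  RT 120: heading 240 -> 120
  -- iteration 3/5 --
  BK 6: (8.5,6.062) -> (11.5,0.866) [heading=120, draw]
  BK 1: (11.5,0.866) -> (12,0) [heading=120, draw]
  RT 120: heading 120 -> 0
  -- iteration 4/5 --
  BK 6: (12,0) -> (6,0) [heading=0, draw]
  BK 1: (6,0) -> (5,0) [heading=0, draw]
  RT 120: heading 0 -> 240
  -- iteration 5/5 --
  BK 6: (5,0) -> (8,5.196) [heading=240, draw]
  BK 1: (8,5.196) -> (8.5,6.062) [heading=240, draw]
  RT 120: heading 240 -> 120
]
FD 15: (8.5,6.062) -> (1,19.053) [heading=120, draw]
FD 19: (1,19.053) -> (-8.5,35.507) [heading=120, draw]
Final: pos=(-8.5,35.507), heading=120, 13 segment(s) drawn

Segment endpoints: x in {-8.5, 0, 1, 5, 6, 8, 8, 8.5, 8.5, 11.5, 12}, y in {0, 0, 0, 0, 0.866, 5.196, 5.196, 6.062, 6.062, 19.053, 35.507}
xmin=-8.5, ymin=0, xmax=12, ymax=35.507

Answer: -8.5 0 12 35.507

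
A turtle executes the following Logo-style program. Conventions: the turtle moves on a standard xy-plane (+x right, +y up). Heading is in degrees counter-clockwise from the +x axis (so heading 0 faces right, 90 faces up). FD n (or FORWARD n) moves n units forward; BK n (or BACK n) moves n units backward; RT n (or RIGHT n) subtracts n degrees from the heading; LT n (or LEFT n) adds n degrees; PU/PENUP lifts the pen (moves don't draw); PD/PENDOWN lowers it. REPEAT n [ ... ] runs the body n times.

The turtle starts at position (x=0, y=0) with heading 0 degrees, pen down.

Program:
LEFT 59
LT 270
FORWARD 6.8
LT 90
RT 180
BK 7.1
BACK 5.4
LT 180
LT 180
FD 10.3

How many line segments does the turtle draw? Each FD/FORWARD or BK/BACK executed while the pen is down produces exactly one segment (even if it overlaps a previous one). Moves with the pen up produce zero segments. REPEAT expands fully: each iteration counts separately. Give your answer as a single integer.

Answer: 4

Derivation:
Executing turtle program step by step:
Start: pos=(0,0), heading=0, pen down
LT 59: heading 0 -> 59
LT 270: heading 59 -> 329
FD 6.8: (0,0) -> (5.829,-3.502) [heading=329, draw]
LT 90: heading 329 -> 59
RT 180: heading 59 -> 239
BK 7.1: (5.829,-3.502) -> (9.486,2.584) [heading=239, draw]
BK 5.4: (9.486,2.584) -> (12.267,7.212) [heading=239, draw]
LT 180: heading 239 -> 59
LT 180: heading 59 -> 239
FD 10.3: (12.267,7.212) -> (6.962,-1.616) [heading=239, draw]
Final: pos=(6.962,-1.616), heading=239, 4 segment(s) drawn
Segments drawn: 4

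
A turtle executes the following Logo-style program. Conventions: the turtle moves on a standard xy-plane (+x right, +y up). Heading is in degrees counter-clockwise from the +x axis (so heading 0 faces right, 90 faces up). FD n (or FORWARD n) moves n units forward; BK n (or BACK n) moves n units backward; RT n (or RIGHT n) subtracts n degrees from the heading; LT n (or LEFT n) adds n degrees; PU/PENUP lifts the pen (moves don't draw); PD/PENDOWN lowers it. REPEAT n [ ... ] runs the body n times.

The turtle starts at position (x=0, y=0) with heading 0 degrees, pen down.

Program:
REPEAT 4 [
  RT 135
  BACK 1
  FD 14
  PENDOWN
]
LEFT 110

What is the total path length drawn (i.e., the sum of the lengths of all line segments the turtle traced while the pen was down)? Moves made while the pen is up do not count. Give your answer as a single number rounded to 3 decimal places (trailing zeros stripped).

Executing turtle program step by step:
Start: pos=(0,0), heading=0, pen down
REPEAT 4 [
  -- iteration 1/4 --
  RT 135: heading 0 -> 225
  BK 1: (0,0) -> (0.707,0.707) [heading=225, draw]
  FD 14: (0.707,0.707) -> (-9.192,-9.192) [heading=225, draw]
  PD: pen down
  -- iteration 2/4 --
  RT 135: heading 225 -> 90
  BK 1: (-9.192,-9.192) -> (-9.192,-10.192) [heading=90, draw]
  FD 14: (-9.192,-10.192) -> (-9.192,3.808) [heading=90, draw]
  PD: pen down
  -- iteration 3/4 --
  RT 135: heading 90 -> 315
  BK 1: (-9.192,3.808) -> (-9.899,4.515) [heading=315, draw]
  FD 14: (-9.899,4.515) -> (0,-5.385) [heading=315, draw]
  PD: pen down
  -- iteration 4/4 --
  RT 135: heading 315 -> 180
  BK 1: (0,-5.385) -> (1,-5.385) [heading=180, draw]
  FD 14: (1,-5.385) -> (-13,-5.385) [heading=180, draw]
  PD: pen down
]
LT 110: heading 180 -> 290
Final: pos=(-13,-5.385), heading=290, 8 segment(s) drawn

Segment lengths:
  seg 1: (0,0) -> (0.707,0.707), length = 1
  seg 2: (0.707,0.707) -> (-9.192,-9.192), length = 14
  seg 3: (-9.192,-9.192) -> (-9.192,-10.192), length = 1
  seg 4: (-9.192,-10.192) -> (-9.192,3.808), length = 14
  seg 5: (-9.192,3.808) -> (-9.899,4.515), length = 1
  seg 6: (-9.899,4.515) -> (0,-5.385), length = 14
  seg 7: (0,-5.385) -> (1,-5.385), length = 1
  seg 8: (1,-5.385) -> (-13,-5.385), length = 14
Total = 60

Answer: 60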